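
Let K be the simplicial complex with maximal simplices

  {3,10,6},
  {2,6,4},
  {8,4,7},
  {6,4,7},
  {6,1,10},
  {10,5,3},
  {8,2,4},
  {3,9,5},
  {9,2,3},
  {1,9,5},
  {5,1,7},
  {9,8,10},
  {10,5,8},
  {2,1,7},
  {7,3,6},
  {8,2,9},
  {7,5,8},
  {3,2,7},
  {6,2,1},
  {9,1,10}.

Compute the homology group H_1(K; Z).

Fix the vertex order 1 < 2 < 3 < 4 < 5 < 6 < 7 < 8 < 9 < 10 and write every simplex with vertices in increasing order. Then dim K = 2 and the simplices of K are:

  0-simplices (10): [1], [2], [3], [4], [5], [6], [7], [8], [9], [10]
  1-simplices (30): (30 of them)
  2-simplices (20): (20 of them)

Hence C_0 ≅ Z^10, C_1 ≅ Z^30, C_2 ≅ Z^20.

∂_1: C_1 → C_0 is given by ∂[p,q] = [q] − [p]. For instance
  ∂[3,5] = [5] − [3].
The resulting 10×30 matrix has rank 9, and its Smith normal form has invariant factors (1,1,1,1,1,1,1,1,1).

The boundary map ∂_2: C_2 → C_1 acts by ∂[p,q,r] = [q,r] − [p,r] + [p,q]. For instance
  ∂[8,9,10] = [9,10] − [8,10] + [8,9],
  ∂[3,6,10] = [6,10] − [3,10] + [3,6].
The 30×20 boundary matrix has rank 20 and Smith normal form diag(1,1,1,1,1,1,1,1,1,1,1,1,1,1,1,1,1,1,1,2).

Reading off H_k = ker ∂_k / im ∂_{k+1}:

  H_1: rank ker ∂_1 − rank ∂_2 = (30 − 9) − 20 = 1, and ∂_2 has invariant factor 2 > 1, so H_1 = Z ⊕ Z_2.

(K is a triangulation of the Klein bottle.)

H_1 = Z ⊕ Z_2.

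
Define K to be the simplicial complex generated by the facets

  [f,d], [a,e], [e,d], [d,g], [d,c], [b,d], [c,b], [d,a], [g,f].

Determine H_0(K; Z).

K has 7 vertices, 9 edges.
rank ∂_0 = 0, rank ∂_1 = 6 ⇒ b_0 = 7 − 0 − 6 = 1; all invariant factors of ∂_1 are 1 so no torsion. So H_0 = Z.

H_0 ≅ Z.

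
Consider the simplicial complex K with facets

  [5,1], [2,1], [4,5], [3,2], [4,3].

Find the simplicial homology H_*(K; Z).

We work with the vertex ordering 1 < 2 < 3 < 4 < 5. The simplices of K, each written with vertices in increasing order, are:

  0-simplices (5): [1], [2], [3], [4], [5]
  1-simplices (5): [1,2], [1,5], [2,3], [3,4], [4,5]

so the chain groups are C_0 ≅ Z^5, C_1 ≅ Z^5.

The boundary map ∂_1: C_1 → C_0 sends each edge [p,q] (with p < q) to q − p. For instance
  ∂[1,5] = [5] − [1].
As a 5×5 matrix over Z this has rank 4, with invariant factors (1,1,1,1).

Computing H_k = (kernel of ∂_k) / (image of ∂_{k+1}):

  H_0: rank C_0 − rank ∂_1 = 5 − 4 = 1, and the invariant factors of ∂_1 are all 1, so H_0 ≅ Z.
  H_1: rank ker ∂_1 − rank ∂_2 = (5 − 4) − 0 = 1, and there is no ∂_2, so H_1 ≅ Z.

As a check, the Euler characteristic is 5 − 5 = 0, which agrees with 1 − 1 = 0.

H_0 ≅ Z,  H_1 ≅ Z.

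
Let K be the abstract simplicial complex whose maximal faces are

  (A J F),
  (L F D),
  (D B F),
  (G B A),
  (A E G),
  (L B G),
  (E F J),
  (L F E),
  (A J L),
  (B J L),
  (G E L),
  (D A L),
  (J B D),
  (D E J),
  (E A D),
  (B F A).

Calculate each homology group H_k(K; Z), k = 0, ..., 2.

We work with the vertex ordering A < B < D < E < F < G < J < L. The simplices of K, each written with vertices in increasing order, are:

  0-simplices (8): A, B, D, E, F, G, J, L
  1-simplices (24): AB, AD, AE, AF, AG, AJ, AL, BD, BF, BG, BJ, BL, DE, DF, DJ, DL, EF, EG, EJ, EL, FJ, FL, GL, JL
  2-simplices (16): ABF, ABG, ADE, ADL, AEG, AFJ, AJL, BDF, BDJ, BGL, BJL, DEJ, DFL, EFJ, EFL, EGL

giving chain groups C_0 ≅ Z^8, C_1 ≅ Z^24, C_2 ≅ Z^16.

The boundary map ∂_1: C_1 → C_0 sends each edge [p,q] (with p < q) to q − p. For instance
  ∂AL = L − A.
This gives a 8×24 integer matrix of rank 7; reducing to Smith normal form yields diagonal entries (1,1,1,1,1,1,1).

The boundary map ∂_2: C_2 → C_1 acts by ∂[p,q,r] = [q,r] − [p,r] + [p,q]. For instance
  ∂DFL = FL − DL + DF,
  ∂BDF = DF − BF + BD.
As a 24×16 matrix over Z this has rank 15, with invariant factors (1,1,1,1,1,1,1,1,1,1,1,1,1,1,1).

Reading off H_k = ker ∂_k / im ∂_{k+1}:

  H_0: rank C_0 − rank ∂_1 = 8 − 7 = 1, and the invariant factors of ∂_1 are all 1, so H_0 ≅ Z.
  H_1: rank ker ∂_1 − rank ∂_2 = (24 − 7) − 15 = 2, and the invariant factors of ∂_2 are all 1, so H_1 ≅ Z^2.
  H_2: rank ker ∂_2 − rank ∂_3 = (16 − 15) − 0 = 1, and there is no ∂_3, so H_2 ≅ Z.

H_0 ≅ Z,  H_1 ≅ Z^2,  H_2 ≅ Z.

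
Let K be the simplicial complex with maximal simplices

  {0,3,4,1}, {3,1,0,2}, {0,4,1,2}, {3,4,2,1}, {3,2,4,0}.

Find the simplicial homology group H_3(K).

H_3 = Z.

K has 5 vertices, 10 edges, 10 triangles, 5 3-simplices.
rank ∂_3 = 4, rank ∂_4 = 0 ⇒ b_3 = 5 − 4 − 0 = 1. So H_3 = Z.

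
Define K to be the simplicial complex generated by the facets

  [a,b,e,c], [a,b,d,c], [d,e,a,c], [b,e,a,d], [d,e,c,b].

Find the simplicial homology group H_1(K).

Take the total order a < b < c < d < e on the vertex set. Then K (dimension 3) consists of the simplices:

  0-simplices (5): a, b, c, d, e
  1-simplices (10): ab, ac, ad, ae, bc, bd, be, cd, ce, de
  2-simplices (10): abc, abd, abe, acd, ace, ade, bcd, bce, bde, cde
  3-simplices (5): abcd, abce, abde, acde, bcde

Hence C_0 ≅ Z^5, C_1 ≅ Z^10, C_2 ≅ Z^10, C_3 ≅ Z^5.

Boundary ∂_1: C_1 → C_0 is given by ∂[p,q] = [q] − [p]. For instance
  ∂bc = c − b.
The resulting 5×10 matrix has rank 4, and its Smith normal form has invariant factors (1,1,1,1).

Boundary ∂_2: C_2 → C_1 acts by ∂[p,q,r] = [q,r] − [p,r] + [p,q]. For instance
  ∂bce = ce − be + bc,
  ∂ace = ce − ae + ac.
The 10×10 boundary matrix has rank 6 and Smith normal form diag(1,1,1,1,1,1).

Boundary ∂_3: C_3 → C_2 sends each 3-simplex σ to the alternating sum Σ_i (−1)^i (σ with its i-th vertex removed). For instance
  ∂acde = cde − ade + ace − acd,
  ∂abce = bce − ace + abe − abc.
The resulting 10×5 matrix has rank 4, and its Smith normal form has invariant factors (1,1,1,1).

Now H_k = ker ∂_k / im ∂_{k+1}, so:

  H_1: rank ker ∂_1 − rank ∂_2 = (10 − 4) − 6 = 0, and the invariant factors of ∂_2 are all 1, so H_1 ≅ 0.

H_1 = 0.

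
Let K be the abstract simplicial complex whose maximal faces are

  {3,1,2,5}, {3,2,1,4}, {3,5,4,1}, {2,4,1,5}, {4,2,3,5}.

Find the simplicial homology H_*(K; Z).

Order the vertices as 1 < 2 < 3 < 4 < 5. Listing each simplex with vertices in this order, K has dimension 3 with simplices:

  0-simplices (5): [1], [2], [3], [4], [5]
  1-simplices (10): [1,2], [1,3], [1,4], [1,5], [2,3], [2,4], [2,5], [3,4], [3,5], [4,5]
  2-simplices (10): [1,2,3], [1,2,4], [1,2,5], [1,3,4], [1,3,5], [1,4,5], [2,3,4], [2,3,5], [2,4,5], [3,4,5]
  3-simplices (5): [1,2,3,4], [1,2,3,5], [1,2,4,5], [1,3,4,5], [2,3,4,5]

giving chain groups C_0 ≅ Z^5, C_1 ≅ Z^10, C_2 ≅ Z^10, C_3 ≅ Z^5.

∂_1: C_1 → C_0 maps an edge to its endpoints' difference, ∂[p,q] = q − p. For instance
  ∂[1,3] = [3] − [1].
This gives a 5×10 integer matrix of rank 4; reducing to Smith normal form yields diagonal entries (1,1,1,1).

Boundary ∂_2: C_2 → C_1 maps a triangle to the signed sum of its edges. For instance
  ∂[1,2,5] = [2,5] − [1,5] + [1,2],
  ∂[1,2,3] = [2,3] − [1,3] + [1,2].
As a 10×10 matrix over Z this has rank 6, with invariant factors (1,1,1,1,1,1).

The boundary map ∂_3: C_3 → C_2 sends each 3-simplex σ to the alternating sum Σ_i (−1)^i (σ with its i-th vertex removed). For instance
  ∂[2,3,4,5] = [3,4,5] − [2,4,5] + [2,3,5] − [2,3,4],
  ∂[1,2,3,4] = [2,3,4] − [1,3,4] + [1,2,4] − [1,2,3].
As a 10×5 matrix over Z this has rank 4, with invariant factors (1,1,1,1).

Now H_k = ker ∂_k / im ∂_{k+1}, so:

  H_0: rank C_0 − rank ∂_1 = 5 − 4 = 1, and the invariant factors of ∂_1 are all 1, so H_0 ≅ Z.
  H_1: rank ker ∂_1 − rank ∂_2 = (10 − 4) − 6 = 0, and the invariant factors of ∂_2 are all 1, so H_1 ≅ 0.
  H_2: rank ker ∂_2 − rank ∂_3 = (10 − 6) − 4 = 0, and the invariant factors of ∂_3 are all 1, so H_2 ≅ 0.
  H_3: rank ker ∂_3 − rank ∂_4 = (5 − 4) − 0 = 1, and there is no ∂_4, so H_3 ≅ Z.

H_0 = Z,  H_1 = 0,  H_2 = 0,  H_3 = Z.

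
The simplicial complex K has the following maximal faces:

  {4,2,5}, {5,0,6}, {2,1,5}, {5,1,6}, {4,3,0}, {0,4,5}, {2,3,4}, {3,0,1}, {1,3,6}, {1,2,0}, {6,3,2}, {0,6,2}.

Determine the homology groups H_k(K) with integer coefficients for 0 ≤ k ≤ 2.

H_0 = Z,  H_1 = Z/2,  H_2 = 0.

Take the total order 0 < 1 < 2 < 3 < 4 < 5 < 6 on the vertex set. Then K (dimension 2) consists of the simplices:

  0-simplices (7): [0], [1], [2], [3], [4], [5], [6]
  1-simplices (18): [0,1], [0,2], [0,3], [0,4], [0,5], [0,6], [1,2], [1,3], [1,5], [1,6], [2,3], [2,4], [2,5], [2,6], [3,4], [3,6], [4,5], [5,6]
  2-simplices (12): [0,1,2], [0,1,3], [0,2,6], [0,3,4], [0,4,5], [0,5,6], [1,2,5], [1,3,6], [1,5,6], [2,3,4], [2,3,6], [2,4,5]

Hence C_0 ≅ Z^7, C_1 ≅ Z^18, C_2 ≅ Z^12.

∂_1: C_1 → C_0 maps an edge to its endpoints' difference, ∂[p,q] = q − p. For instance
  ∂[2,4] = [4] − [2].
As a 7×18 matrix over Z this has rank 6, with invariant factors (1,1,1,1,1,1).

The boundary map ∂_2: C_2 → C_1 maps a triangle to the signed sum of its edges. For instance
  ∂[0,1,2] = [1,2] − [0,2] + [0,1],
  ∂[2,4,5] = [4,5] − [2,5] + [2,4].
As a 18×12 matrix over Z this has rank 12, with invariant factors (1,1,1,1,1,1,1,1,1,1,1,2).

From H_k ≅ ker(∂_k) / im(∂_{k+1}) we obtain:

  H_0: rank C_0 − rank ∂_1 = 7 − 6 = 1, and the invariant factors of ∂_1 are all 1, so H_0 = Z.
  H_1: rank ker ∂_1 − rank ∂_2 = (18 − 6) − 12 = 0, and ∂_2 has invariant factor 2 > 1, so H_1 = Z/2.
  H_2: rank ker ∂_2 − rank ∂_3 = (12 − 12) − 0 = 0, and there is no ∂_3, so H_2 = 0.

As a check, the Euler characteristic is 7 − 18 + 12 = 1, which agrees with 1 − 0 + 0 = 1.
(K is a triangulation of the real projective plane RP^2.)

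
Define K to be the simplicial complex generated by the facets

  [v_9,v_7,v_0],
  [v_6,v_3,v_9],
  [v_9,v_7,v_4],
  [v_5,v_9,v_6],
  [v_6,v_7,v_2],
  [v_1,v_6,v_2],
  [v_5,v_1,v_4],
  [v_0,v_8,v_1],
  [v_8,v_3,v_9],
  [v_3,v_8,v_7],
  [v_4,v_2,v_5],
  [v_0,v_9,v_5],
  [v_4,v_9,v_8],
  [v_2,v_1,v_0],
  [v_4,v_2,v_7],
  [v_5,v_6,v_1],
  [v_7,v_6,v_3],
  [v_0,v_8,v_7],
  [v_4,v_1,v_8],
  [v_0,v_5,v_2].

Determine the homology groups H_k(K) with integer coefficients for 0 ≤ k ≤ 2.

Fix the vertex order v_0 < v_1 < v_2 < v_3 < v_4 < v_5 < v_6 < v_7 < v_8 < v_9 and write every simplex with vertices in increasing order. Then dim K = 2 and the simplices of K are:

  0-simplices (10): [v_0], [v_1], [v_2], [v_3], [v_4], [v_5], [v_6], [v_7], [v_8], [v_9]
  1-simplices (30): (30 of them)
  2-simplices (20): (20 of them)

giving chain groups C_0 ≅ Z^10, C_1 ≅ Z^30, C_2 ≅ Z^20.

∂_1: C_1 → C_0 sends each edge [p,q] (with p < q) to q − p. For instance
  ∂[v_1,v_2] = [v_2] − [v_1].
This gives a 10×30 integer matrix of rank 9; reducing to Smith normal form yields diagonal entries (1,1,1,1,1,1,1,1,1).

Boundary ∂_2: C_2 → C_1 maps a triangle to the signed sum of its edges. For instance
  ∂[v_0,v_1,v_2] = [v_1,v_2] − [v_0,v_2] + [v_0,v_1],
  ∂[v_3,v_6,v_9] = [v_6,v_9] − [v_3,v_9] + [v_3,v_6].
This gives a 30×20 integer matrix of rank 20; reducing to Smith normal form yields diagonal entries (1,1,1,1,1,1,1,1,1,1,1,1,1,1,1,1,1,1,1,2).

Now H_k = ker ∂_k / im ∂_{k+1}, so:

  H_0: rank C_0 − rank ∂_1 = 10 − 9 = 1, and the invariant factors of ∂_1 are all 1, so H_0 ≅ Z.
  H_1: rank ker ∂_1 − rank ∂_2 = (30 − 9) − 20 = 1, and ∂_2 has invariant factor 2 > 1, so H_1 ≅ Z ⊕ Z/2.
  H_2: rank ker ∂_2 − rank ∂_3 = (20 − 20) − 0 = 0, and there is no ∂_3, so H_2 ≅ 0.

As a check, the Euler characteristic is 10 − 30 + 20 = 0, which agrees with 1 − 1 + 0 = 0.

H_0 = Z,  H_1 = Z ⊕ Z/2,  H_2 = 0.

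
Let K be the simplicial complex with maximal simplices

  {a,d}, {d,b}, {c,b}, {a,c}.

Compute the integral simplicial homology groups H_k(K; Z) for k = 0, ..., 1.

H_0 ≅ Z,  H_1 ≅ Z.

Fix the vertex order a < b < c < d and write every simplex with vertices in increasing order. Then dim K = 1 and the simplices of K are:

  0-simplices (4): a, b, c, d
  1-simplices (4): ac, ad, bc, bd

giving chain groups C_0 ≅ Z^4, C_1 ≅ Z^4.

∂_1: C_1 → C_0 is given by ∂[p,q] = [q] − [p]. For instance
  ∂ac = c − a.
The resulting 4×4 matrix has rank 3, and its Smith normal form has invariant factors (1,1,1).

Now H_k = ker ∂_k / im ∂_{k+1}, so:

  H_0: rank C_0 − rank ∂_1 = 4 − 3 = 1, and the invariant factors of ∂_1 are all 1, so H_0 ≅ Z.
  H_1: rank ker ∂_1 − rank ∂_2 = (4 − 3) − 0 = 1, and there is no ∂_2, so H_1 ≅ Z.

(K is a triangulation of the circle S^1.)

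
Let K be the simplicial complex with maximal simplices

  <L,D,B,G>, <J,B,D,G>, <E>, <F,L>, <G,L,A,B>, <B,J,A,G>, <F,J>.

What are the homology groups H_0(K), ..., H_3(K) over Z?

H_0 ≅ Z^2,  H_1 ≅ Z,  H_2 = 0,  H_3 = 0.

Fix the vertex order A < B < D < E < F < G < J < L and write every simplex with vertices in increasing order. Then dim K = 3 and the simplices of K are:

  0-simplices (8): A, B, D, E, F, G, J, L
  1-simplices (15): AB, AG, AJ, AL, BD, BG, BJ, BL, DG, DJ, DL, FJ, FL, GJ, GL
  2-simplices (12): ABG, ABJ, ABL, AGJ, AGL, BDG, BDJ, BDL, BGJ, BGL, DGJ, DGL
  3-simplices (4): ABGJ, ABGL, BDGJ, BDGL

so the chain groups are C_0 ≅ Z^8, C_1 ≅ Z^15, C_2 ≅ Z^12, C_3 ≅ Z^4.

∂_1: C_1 → C_0 is given by ∂[p,q] = [q] − [p].
The 8×15 boundary matrix has rank 6 and Smith normal form diag(1,1,1,1,1,1).

The boundary map ∂_2: C_2 → C_1 acts by ∂[p,q,r] = [q,r] − [p,r] + [p,q]. For instance
  ∂ABG = BG − AG + AB,
  ∂ABJ = BJ − AJ + AB.
This gives a 15×12 integer matrix of rank 8; reducing to Smith normal form yields diagonal entries (1,1,1,1,1,1,1,1).

The boundary map ∂_3: C_3 → C_2 sends each 3-simplex σ to the alternating sum Σ_i (−1)^i (σ with its i-th vertex removed). For instance
  ∂BDGJ = DGJ − BGJ + BDJ − BDG,
  ∂ABGJ = BGJ − AGJ + ABJ − ABG.
The 12×4 boundary matrix has rank 4 and Smith normal form diag(1,1,1,1).

From H_k ≅ ker(∂_k) / im(∂_{k+1}) we obtain:

  H_0: rank C_0 − rank ∂_1 = 8 − 6 = 2, and the invariant factors of ∂_1 are all 1, so H_0 = Z^2.
  H_1: rank ker ∂_1 − rank ∂_2 = (15 − 6) − 8 = 1, and the invariant factors of ∂_2 are all 1, so H_1 = Z.
  H_2: rank ker ∂_2 − rank ∂_3 = (12 − 8) − 4 = 0, and the invariant factors of ∂_3 are all 1, so H_2 = 0.
  H_3: rank ker ∂_3 − rank ∂_4 = (4 − 4) − 0 = 0, and there is no ∂_4, so H_3 = 0.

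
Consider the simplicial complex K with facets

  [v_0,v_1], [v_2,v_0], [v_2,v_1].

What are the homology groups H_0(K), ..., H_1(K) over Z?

Take the total order v_0 < v_1 < v_2 on the vertex set. Then K (dimension 1) consists of the simplices:

  0-simplices (3): [v_0], [v_1], [v_2]
  1-simplices (3): [v_0,v_1], [v_0,v_2], [v_1,v_2]

so the chain groups are C_0 ≅ Z^3, C_1 ≅ Z^3.

The boundary map ∂_1: C_1 → C_0 is given by ∂[p,q] = [q] − [p].
The resulting 3×3 matrix has rank 2, and its Smith normal form has invariant factors (1,1).

From H_k ≅ ker(∂_k) / im(∂_{k+1}) we obtain:

  H_0: rank C_0 − rank ∂_1 = 3 − 2 = 1, and the invariant factors of ∂_1 are all 1, so H_0 ≅ Z.
  H_1: rank ker ∂_1 − rank ∂_2 = (3 − 2) − 0 = 1, and there is no ∂_2, so H_1 ≅ Z.

H_0 ≅ Z,  H_1 ≅ Z.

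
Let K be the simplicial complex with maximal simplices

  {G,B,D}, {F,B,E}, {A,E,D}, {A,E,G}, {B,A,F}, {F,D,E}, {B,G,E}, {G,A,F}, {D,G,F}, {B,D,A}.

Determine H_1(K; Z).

H_1 ≅ Z/2.

K has 6 vertices, 15 edges, 10 triangles.
rank ∂_1 = 5, rank ∂_2 = 10 ⇒ b_1 = 15 − 5 − 10 = 0; ∂_2 has invariant factor(s) [2] giving torsion. So H_1 ≅ Z/2.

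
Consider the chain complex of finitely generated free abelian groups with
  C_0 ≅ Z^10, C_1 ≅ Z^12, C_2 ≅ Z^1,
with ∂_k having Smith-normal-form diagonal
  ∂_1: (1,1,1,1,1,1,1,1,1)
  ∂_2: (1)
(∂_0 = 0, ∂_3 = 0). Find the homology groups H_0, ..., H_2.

H_0: b_0 = 10 − 0 − 9 = 1; torsion from ∂_1 factors > 1: none. So H_0 ≅ Z.
H_1: b_1 = 12 − 9 − 1 = 2; torsion from ∂_2 factors > 1: none. So H_1 ≅ Z^2.
H_2: b_2 = 1 − 1 − 0 = 0; torsion from ∂_3 factors > 1: none. So H_2 ≅ 0.

H_0 ≅ Z,  H_1 ≅ Z^2,  H_2 = 0.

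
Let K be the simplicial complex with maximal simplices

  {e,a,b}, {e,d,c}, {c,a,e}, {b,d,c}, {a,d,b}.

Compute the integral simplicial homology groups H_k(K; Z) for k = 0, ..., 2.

We work with the vertex ordering a < b < c < d < e. The simplices of K, each written with vertices in increasing order, are:

  0-simplices (5): a, b, c, d, e
  1-simplices (10): ab, ac, ad, ae, bc, bd, be, cd, ce, de
  2-simplices (5): abd, abe, ace, bcd, cde

Hence C_0 ≅ Z^5, C_1 ≅ Z^10, C_2 ≅ Z^5.

Boundary ∂_1: C_1 → C_0 maps an edge to its endpoints' difference, ∂[p,q] = q − p.
The 5×10 boundary matrix has rank 4 and Smith normal form diag(1,1,1,1).

Boundary ∂_2: C_2 → C_1 maps a triangle to the signed sum of its edges. For instance
  ∂abd = bd − ad + ab,
  ∂abe = be − ae + ab.
The resulting 10×5 matrix has rank 5, and its Smith normal form has invariant factors (1,1,1,1,1).

Computing H_k = (kernel of ∂_k) / (image of ∂_{k+1}):

  H_0: rank C_0 − rank ∂_1 = 5 − 4 = 1, and the invariant factors of ∂_1 are all 1, so H_0 ≅ Z.
  H_1: rank ker ∂_1 − rank ∂_2 = (10 − 4) − 5 = 1, and the invariant factors of ∂_2 are all 1, so H_1 ≅ Z.
  H_2: rank ker ∂_2 − rank ∂_3 = (5 − 5) − 0 = 0, and there is no ∂_3, so H_2 ≅ 0.

(K is a triangulation of the Möbius band.)

H_0 ≅ Z,  H_1 ≅ Z,  H_2 = 0.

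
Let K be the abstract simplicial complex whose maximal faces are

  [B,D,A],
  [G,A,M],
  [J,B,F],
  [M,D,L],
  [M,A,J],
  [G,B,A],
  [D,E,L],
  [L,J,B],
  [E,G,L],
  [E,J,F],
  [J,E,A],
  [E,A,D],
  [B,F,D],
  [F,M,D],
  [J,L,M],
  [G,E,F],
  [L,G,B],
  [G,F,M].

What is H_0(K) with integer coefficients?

H_0 = Z.

Take the total order A < B < D < E < F < G < J < L < M on the vertex set. Then K (dimension 2) consists of the simplices:

  0-simplices (9): A, B, D, E, F, G, J, L, M
  1-simplices (27): AB, AD, AE, AG, AJ, AM, BD, BF, BG, BJ, BL, DE, DF, DL, DM, EF, EG, EJ, EL, FG, FJ, FM, GL, GM, JL, JM, LM
  2-simplices (18): ABD, ABG, ADE, AEJ, AGM, AJM, BDF, BFJ, BGL, BJL, DEL, DFM, DLM, EFG, EFJ, EGL, FGM, JLM

Hence C_0 ≅ Z^9, C_1 ≅ Z^27, C_2 ≅ Z^18.

Boundary ∂_1: C_1 → C_0 is given by ∂[p,q] = [q] − [p]. For instance
  ∂EG = G − E.
The 9×27 boundary matrix has rank 8 and Smith normal form diag(1,1,1,1,1,1,1,1).

∂_2: C_2 → C_1 maps a triangle to the signed sum of its edges. For instance
  ∂JLM = LM − JM + JL,
  ∂EGL = GL − EL + EG.
The 27×18 boundary matrix has rank 17 and Smith normal form diag(1,1,1,1,1,1,1,1,1,1,1,1,1,1,1,1,1).

Computing H_k = (kernel of ∂_k) / (image of ∂_{k+1}):

  H_0: rank C_0 − rank ∂_1 = 9 − 8 = 1, and the invariant factors of ∂_1 are all 1, so H_0 = Z.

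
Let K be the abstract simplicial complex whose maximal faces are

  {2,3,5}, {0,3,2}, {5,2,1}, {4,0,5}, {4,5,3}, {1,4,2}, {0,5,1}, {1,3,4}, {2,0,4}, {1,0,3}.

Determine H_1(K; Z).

We work with the vertex ordering 0 < 1 < 2 < 3 < 4 < 5. The simplices of K, each written with vertices in increasing order, are:

  0-simplices (6): [0], [1], [2], [3], [4], [5]
  1-simplices (15): [0,1], [0,2], [0,3], [0,4], [0,5], [1,2], [1,3], [1,4], [1,5], [2,3], [2,4], [2,5], [3,4], [3,5], [4,5]
  2-simplices (10): [0,1,3], [0,1,5], [0,2,3], [0,2,4], [0,4,5], [1,2,4], [1,2,5], [1,3,4], [2,3,5], [3,4,5]

Hence C_0 ≅ Z^6, C_1 ≅ Z^15, C_2 ≅ Z^10.

The boundary map ∂_1: C_1 → C_0 sends each edge [p,q] (with p < q) to q − p.
The resulting 6×15 matrix has rank 5, and its Smith normal form has invariant factors (1,1,1,1,1).

Boundary ∂_2: C_2 → C_1 sends each 2-simplex [p,q,r] to [q,r] − [p,r] + [p,q]. For instance
  ∂[0,4,5] = [4,5] − [0,5] + [0,4],
  ∂[0,2,3] = [2,3] − [0,3] + [0,2].
The 15×10 boundary matrix has rank 10 and Smith normal form diag(1,1,1,1,1,1,1,1,1,2).

From H_k ≅ ker(∂_k) / im(∂_{k+1}) we obtain:

  H_1: rank ker ∂_1 − rank ∂_2 = (15 − 5) − 10 = 0, and ∂_2 has invariant factor 2 > 1, so H_1 ≅ Z/2Z.

(K is a triangulation of the real projective plane RP^2.)

H_1 ≅ Z/2Z.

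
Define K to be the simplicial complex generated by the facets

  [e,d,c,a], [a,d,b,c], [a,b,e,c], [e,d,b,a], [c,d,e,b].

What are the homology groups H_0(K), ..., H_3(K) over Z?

Take the total order a < b < c < d < e on the vertex set. Then K (dimension 3) consists of the simplices:

  0-simplices (5): a, b, c, d, e
  1-simplices (10): ab, ac, ad, ae, bc, bd, be, cd, ce, de
  2-simplices (10): abc, abd, abe, acd, ace, ade, bcd, bce, bde, cde
  3-simplices (5): abcd, abce, abde, acde, bcde

giving chain groups C_0 ≅ Z^5, C_1 ≅ Z^10, C_2 ≅ Z^10, C_3 ≅ Z^5.

∂_1: C_1 → C_0 is given by ∂[p,q] = [q] − [p]. For instance
  ∂bd = d − b.
This gives a 5×10 integer matrix of rank 4; reducing to Smith normal form yields diagonal entries (1,1,1,1).

Boundary ∂_2: C_2 → C_1 maps a triangle to the signed sum of its edges. For instance
  ∂ace = ce − ae + ac,
  ∂ade = de − ae + ad.
The resulting 10×10 matrix has rank 6, and its Smith normal form has invariant factors (1,1,1,1,1,1).

∂_3: C_3 → C_2 sends each 3-simplex σ to the alternating sum Σ_i (−1)^i (σ with its i-th vertex removed). For instance
  ∂abce = bce − ace + abe − abc,
  ∂acde = cde − ade + ace − acd.
The 10×5 boundary matrix has rank 4 and Smith normal form diag(1,1,1,1).

From H_k ≅ ker(∂_k) / im(∂_{k+1}) we obtain:

  H_0: rank C_0 − rank ∂_1 = 5 − 4 = 1, and the invariant factors of ∂_1 are all 1, so H_0 = Z.
  H_1: rank ker ∂_1 − rank ∂_2 = (10 − 4) − 6 = 0, and the invariant factors of ∂_2 are all 1, so H_1 = 0.
  H_2: rank ker ∂_2 − rank ∂_3 = (10 − 6) − 4 = 0, and the invariant factors of ∂_3 are all 1, so H_2 = 0.
  H_3: rank ker ∂_3 − rank ∂_4 = (5 − 4) − 0 = 1, and there is no ∂_4, so H_3 = Z.

(K is a triangulation of the 3-sphere S^3.)

H_0 = Z,  H_1 = 0,  H_2 = 0,  H_3 = Z.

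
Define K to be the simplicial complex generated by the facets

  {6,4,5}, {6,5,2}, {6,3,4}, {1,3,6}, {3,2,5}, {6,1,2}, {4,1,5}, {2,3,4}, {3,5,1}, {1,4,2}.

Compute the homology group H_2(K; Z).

Take the total order 1 < 2 < 3 < 4 < 5 < 6 on the vertex set. Then K (dimension 2) consists of the simplices:

  0-simplices (6): [1], [2], [3], [4], [5], [6]
  1-simplices (15): [1,2], [1,3], [1,4], [1,5], [1,6], [2,3], [2,4], [2,5], [2,6], [3,4], [3,5], [3,6], [4,5], [4,6], [5,6]
  2-simplices (10): [1,2,4], [1,2,6], [1,3,5], [1,3,6], [1,4,5], [2,3,4], [2,3,5], [2,5,6], [3,4,6], [4,5,6]

Hence C_0 ≅ Z^6, C_1 ≅ Z^15, C_2 ≅ Z^10.

The boundary map ∂_1: C_1 → C_0 maps an edge to its endpoints' difference, ∂[p,q] = q − p. For instance
  ∂[2,5] = [5] − [2].
This gives a 6×15 integer matrix of rank 5; reducing to Smith normal form yields diagonal entries (1,1,1,1,1).

Boundary ∂_2: C_2 → C_1 sends each 2-simplex [p,q,r] to [q,r] − [p,r] + [p,q]. For instance
  ∂[4,5,6] = [5,6] − [4,6] + [4,5],
  ∂[1,4,5] = [4,5] − [1,5] + [1,4].
The resulting 15×10 matrix has rank 10, and its Smith normal form has invariant factors (1,1,1,1,1,1,1,1,1,2).

Now H_k = ker ∂_k / im ∂_{k+1}, so:

  H_2: rank ker ∂_2 − rank ∂_3 = (10 − 10) − 0 = 0, and there is no ∂_3, so H_2 ≅ 0.

H_2 = 0.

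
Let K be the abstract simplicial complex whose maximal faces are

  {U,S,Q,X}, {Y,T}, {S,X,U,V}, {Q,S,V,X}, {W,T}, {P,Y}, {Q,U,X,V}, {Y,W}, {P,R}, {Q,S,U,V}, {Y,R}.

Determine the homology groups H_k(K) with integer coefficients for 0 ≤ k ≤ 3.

Take the total order P < Q < R < S < T < U < V < W < X < Y on the vertex set. Then K (dimension 3) consists of the simplices:

  0-simplices (10): P, Q, R, S, T, U, V, W, X, Y
  1-simplices (16): PR, PY, QS, QU, QV, QX, RY, SU, SV, SX, TW, TY, UV, UX, VX, WY
  2-simplices (10): QSU, QSV, QSX, QUV, QUX, QVX, SUV, SUX, SVX, UVX
  3-simplices (5): QSUV, QSUX, QSVX, QUVX, SUVX

Hence C_0 ≅ Z^10, C_1 ≅ Z^16, C_2 ≅ Z^10, C_3 ≅ Z^5.

∂_1: C_1 → C_0 sends each edge [p,q] (with p < q) to q − p. For instance
  ∂QU = U − Q.
The 10×16 boundary matrix has rank 8 and Smith normal form diag(1,1,1,1,1,1,1,1).

∂_2: C_2 → C_1 acts by ∂[p,q,r] = [q,r] − [p,r] + [p,q]. For instance
  ∂SUV = UV − SV + SU,
  ∂QSU = SU − QU + QS.
This gives a 16×10 integer matrix of rank 6; reducing to Smith normal form yields diagonal entries (1,1,1,1,1,1).

The boundary map ∂_3: C_3 → C_2 sends each 3-simplex σ to the alternating sum Σ_i (−1)^i (σ with its i-th vertex removed). For instance
  ∂QSUV = SUV − QUV + QSV − QSU,
  ∂QSVX = SVX − QVX + QSX − QSV.
As a 10×5 matrix over Z this has rank 4, with invariant factors (1,1,1,1).

Reading off H_k = ker ∂_k / im ∂_{k+1}:

  H_0: rank C_0 − rank ∂_1 = 10 − 8 = 2, and the invariant factors of ∂_1 are all 1, so H_0 = Z^2.
  H_1: rank ker ∂_1 − rank ∂_2 = (16 − 8) − 6 = 2, and the invariant factors of ∂_2 are all 1, so H_1 = Z^2.
  H_2: rank ker ∂_2 − rank ∂_3 = (10 − 6) − 4 = 0, and the invariant factors of ∂_3 are all 1, so H_2 = 0.
  H_3: rank ker ∂_3 − rank ∂_4 = (5 − 4) − 0 = 1, and there is no ∂_4, so H_3 = Z.

As a check, the Euler characteristic is 10 − 16 + 10 − 5 = -1, which agrees with 2 − 2 + 0 − 1 = -1.

H_0 = Z^2,  H_1 = Z^2,  H_2 = 0,  H_3 = Z.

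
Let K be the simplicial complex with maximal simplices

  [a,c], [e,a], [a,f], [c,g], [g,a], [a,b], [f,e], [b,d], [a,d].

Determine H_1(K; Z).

H_1 ≅ Z^3.

Order the vertices as a < b < c < d < e < f < g. Listing each simplex with vertices in this order, K has dimension 1 with simplices:

  0-simplices (7): a, b, c, d, e, f, g
  1-simplices (9): ab, ac, ad, ae, af, ag, bd, cg, ef

Hence C_0 ≅ Z^7, C_1 ≅ Z^9.

The boundary map ∂_1: C_1 → C_0 is given by ∂[p,q] = [q] − [p]. For instance
  ∂ab = b − a.
This gives a 7×9 integer matrix of rank 6; reducing to Smith normal form yields diagonal entries (1,1,1,1,1,1).

Computing H_k = (kernel of ∂_k) / (image of ∂_{k+1}):

  H_1: rank ker ∂_1 − rank ∂_2 = (9 − 6) − 0 = 3, and there is no ∂_2, so H_1 ≅ Z^3.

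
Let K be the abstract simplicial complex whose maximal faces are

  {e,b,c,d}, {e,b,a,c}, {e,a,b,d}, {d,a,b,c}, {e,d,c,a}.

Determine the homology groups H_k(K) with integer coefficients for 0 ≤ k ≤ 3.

Take the total order a < b < c < d < e on the vertex set. Then K (dimension 3) consists of the simplices:

  0-simplices (5): a, b, c, d, e
  1-simplices (10): ab, ac, ad, ae, bc, bd, be, cd, ce, de
  2-simplices (10): abc, abd, abe, acd, ace, ade, bcd, bce, bde, cde
  3-simplices (5): abcd, abce, abde, acde, bcde

so the chain groups are C_0 ≅ Z^5, C_1 ≅ Z^10, C_2 ≅ Z^10, C_3 ≅ Z^5.

∂_1: C_1 → C_0 maps an edge to its endpoints' difference, ∂[p,q] = q − p. For instance
  ∂de = e − d.
The 5×10 boundary matrix has rank 4 and Smith normal form diag(1,1,1,1).

Boundary ∂_2: C_2 → C_1 maps a triangle to the signed sum of its edges. For instance
  ∂cde = de − ce + cd,
  ∂abd = bd − ad + ab.
The resulting 10×10 matrix has rank 6, and its Smith normal form has invariant factors (1,1,1,1,1,1).

Boundary ∂_3: C_3 → C_2 sends each 3-simplex σ to the alternating sum Σ_i (−1)^i (σ with its i-th vertex removed). For instance
  ∂abce = bce − ace + abe − abc,
  ∂acde = cde − ade + ace − acd.
The resulting 10×5 matrix has rank 4, and its Smith normal form has invariant factors (1,1,1,1).

Now H_k = ker ∂_k / im ∂_{k+1}, so:

  H_0: rank C_0 − rank ∂_1 = 5 − 4 = 1, and the invariant factors of ∂_1 are all 1, so H_0 = Z.
  H_1: rank ker ∂_1 − rank ∂_2 = (10 − 4) − 6 = 0, and the invariant factors of ∂_2 are all 1, so H_1 = 0.
  H_2: rank ker ∂_2 − rank ∂_3 = (10 − 6) − 4 = 0, and the invariant factors of ∂_3 are all 1, so H_2 = 0.
  H_3: rank ker ∂_3 − rank ∂_4 = (5 − 4) − 0 = 1, and there is no ∂_4, so H_3 = Z.

As a check, the Euler characteristic is 5 − 10 + 10 − 5 = 0, which agrees with 1 − 0 + 0 − 1 = 0.
(K is a triangulation of the 3-sphere S^3.)

H_0 ≅ Z,  H_1 = 0,  H_2 = 0,  H_3 ≅ Z.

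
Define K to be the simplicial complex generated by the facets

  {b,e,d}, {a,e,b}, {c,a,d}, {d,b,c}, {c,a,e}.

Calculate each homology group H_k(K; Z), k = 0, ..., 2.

H_0 = Z,  H_1 = Z,  H_2 = 0.

Order the vertices as a < b < c < d < e. Listing each simplex with vertices in this order, K has dimension 2 with simplices:

  0-simplices (5): a, b, c, d, e
  1-simplices (10): ab, ac, ad, ae, bc, bd, be, cd, ce, de
  2-simplices (5): abe, acd, ace, bcd, bde

so the chain groups are C_0 ≅ Z^5, C_1 ≅ Z^10, C_2 ≅ Z^5.

Boundary ∂_1: C_1 → C_0 is given by ∂[p,q] = [q] − [p].
As a 5×10 matrix over Z this has rank 4, with invariant factors (1,1,1,1).

Boundary ∂_2: C_2 → C_1 sends each 2-simplex [p,q,r] to [q,r] − [p,r] + [p,q]. For instance
  ∂ace = ce − ae + ac,
  ∂abe = be − ae + ab.
This gives a 10×5 integer matrix of rank 5; reducing to Smith normal form yields diagonal entries (1,1,1,1,1).

From H_k ≅ ker(∂_k) / im(∂_{k+1}) we obtain:

  H_0: rank C_0 − rank ∂_1 = 5 − 4 = 1, and the invariant factors of ∂_1 are all 1, so H_0 ≅ Z.
  H_1: rank ker ∂_1 − rank ∂_2 = (10 − 4) − 5 = 1, and the invariant factors of ∂_2 are all 1, so H_1 ≅ Z.
  H_2: rank ker ∂_2 − rank ∂_3 = (5 − 5) − 0 = 0, and there is no ∂_3, so H_2 ≅ 0.

As a check, the Euler characteristic is 5 − 10 + 5 = 0, which agrees with 1 − 1 + 0 = 0.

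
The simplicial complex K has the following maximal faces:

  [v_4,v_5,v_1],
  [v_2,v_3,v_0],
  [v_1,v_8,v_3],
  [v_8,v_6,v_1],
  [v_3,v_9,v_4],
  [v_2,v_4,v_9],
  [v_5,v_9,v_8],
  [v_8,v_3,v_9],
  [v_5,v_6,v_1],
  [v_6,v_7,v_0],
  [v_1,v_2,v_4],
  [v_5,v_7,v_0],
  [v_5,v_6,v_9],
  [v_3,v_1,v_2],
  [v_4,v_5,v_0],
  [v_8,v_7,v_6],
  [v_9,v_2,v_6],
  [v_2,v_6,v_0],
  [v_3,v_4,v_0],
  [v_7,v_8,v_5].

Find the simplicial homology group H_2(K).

Take the total order v_0 < v_1 < v_2 < v_3 < v_4 < v_5 < v_6 < v_7 < v_8 < v_9 on the vertex set. Then K (dimension 2) consists of the simplices:

  0-simplices (10): [v_0], [v_1], [v_2], [v_3], [v_4], [v_5], [v_6], [v_7], [v_8], [v_9]
  1-simplices (30): (30 of them)
  2-simplices (20): (20 of them)

so the chain groups are C_0 ≅ Z^10, C_1 ≅ Z^30, C_2 ≅ Z^20.

The boundary map ∂_1: C_1 → C_0 maps an edge to its endpoints' difference, ∂[p,q] = q − p. For instance
  ∂[v_8,v_9] = [v_9] − [v_8].
As a 10×30 matrix over Z this has rank 9, with invariant factors (1,1,1,1,1,1,1,1,1).

The boundary map ∂_2: C_2 → C_1 acts by ∂[p,q,r] = [q,r] − [p,r] + [p,q]. For instance
  ∂[v_3,v_4,v_9] = [v_4,v_9] − [v_3,v_9] + [v_3,v_4],
  ∂[v_6,v_7,v_8] = [v_7,v_8] − [v_6,v_8] + [v_6,v_7].
The resulting 30×20 matrix has rank 20, and its Smith normal form has invariant factors (1,1,1,1,1,1,1,1,1,1,1,1,1,1,1,1,1,1,1,2).

Now H_k = ker ∂_k / im ∂_{k+1}, so:

  H_2: rank ker ∂_2 − rank ∂_3 = (20 − 20) − 0 = 0, and there is no ∂_3, so H_2 ≅ 0.

H_2 ≅ 0.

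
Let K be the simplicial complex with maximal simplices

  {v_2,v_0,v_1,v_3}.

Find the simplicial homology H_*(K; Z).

Fix the vertex order v_0 < v_1 < v_2 < v_3 and write every simplex with vertices in increasing order. Then dim K = 3 and the simplices of K are:

  0-simplices (4): [v_0], [v_1], [v_2], [v_3]
  1-simplices (6): [v_0,v_1], [v_0,v_2], [v_0,v_3], [v_1,v_2], [v_1,v_3], [v_2,v_3]
  2-simplices (4): [v_0,v_1,v_2], [v_0,v_1,v_3], [v_0,v_2,v_3], [v_1,v_2,v_3]
  3-simplices (1): [v_0,v_1,v_2,v_3]

giving chain groups C_0 ≅ Z^4, C_1 ≅ Z^6, C_2 ≅ Z^4, C_3 ≅ Z^1.

The boundary map ∂_1: C_1 → C_0 is given by ∂[p,q] = [q] − [p]. For instance
  ∂[v_2,v_3] = [v_3] − [v_2].
As a 4×6 matrix over Z this has rank 3, with invariant factors (1,1,1).

∂_2: C_2 → C_1 sends each 2-simplex [p,q,r] to [q,r] − [p,r] + [p,q]. For instance
  ∂[v_1,v_2,v_3] = [v_2,v_3] − [v_1,v_3] + [v_1,v_2],
  ∂[v_0,v_1,v_3] = [v_1,v_3] − [v_0,v_3] + [v_0,v_1].
The 6×4 boundary matrix has rank 3 and Smith normal form diag(1,1,1).

∂_3: C_3 → C_2 sends each 3-simplex σ to the alternating sum Σ_i (−1)^i (σ with its i-th vertex removed). For instance
  ∂[v_0,v_1,v_2,v_3] = [v_1,v_2,v_3] − [v_0,v_2,v_3] + [v_0,v_1,v_3] − [v_0,v_1,v_2].
As a 4×1 matrix over Z this has rank 1, with invariant factors (1).

Reading off H_k = ker ∂_k / im ∂_{k+1}:

  H_0: rank C_0 − rank ∂_1 = 4 − 3 = 1, and the invariant factors of ∂_1 are all 1, so H_0 = Z.
  H_1: rank ker ∂_1 − rank ∂_2 = (6 − 3) − 3 = 0, and the invariant factors of ∂_2 are all 1, so H_1 = 0.
  H_2: rank ker ∂_2 − rank ∂_3 = (4 − 3) − 1 = 0, and the invariant factors of ∂_3 are all 1, so H_2 = 0.
  H_3: rank ker ∂_3 − rank ∂_4 = (1 − 1) − 0 = 0, and there is no ∂_4, so H_3 = 0.

As a check, the Euler characteristic is 4 − 6 + 4 − 1 = 1, which agrees with 1 − 0 + 0 − 0 = 1.

H_0 = Z,  H_1 = 0,  H_2 = 0,  H_3 = 0.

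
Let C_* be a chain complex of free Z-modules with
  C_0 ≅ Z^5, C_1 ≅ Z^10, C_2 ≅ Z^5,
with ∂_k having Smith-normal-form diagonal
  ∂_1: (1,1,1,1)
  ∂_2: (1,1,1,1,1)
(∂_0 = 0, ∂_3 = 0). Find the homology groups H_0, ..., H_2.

H_0: b_0 = 5 − 0 − 4 = 1; torsion from ∂_1 factors > 1: none. So H_0 ≅ Z.
H_1: b_1 = 10 − 4 − 5 = 1; torsion from ∂_2 factors > 1: none. So H_1 ≅ Z.
H_2: b_2 = 5 − 5 − 0 = 0; torsion from ∂_3 factors > 1: none. So H_2 ≅ 0.

H_0 ≅ Z,  H_1 ≅ Z,  H_2 = 0.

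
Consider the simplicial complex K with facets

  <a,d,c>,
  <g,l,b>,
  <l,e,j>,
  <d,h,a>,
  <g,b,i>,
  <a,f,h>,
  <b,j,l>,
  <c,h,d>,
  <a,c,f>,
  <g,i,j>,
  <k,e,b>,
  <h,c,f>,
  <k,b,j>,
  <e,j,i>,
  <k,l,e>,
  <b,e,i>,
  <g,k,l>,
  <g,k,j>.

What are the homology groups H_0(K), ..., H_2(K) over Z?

H_0 ≅ Z^2,  H_1 ≅ Z/2,  H_2 ≅ Z.

We work with the vertex ordering a < b < c < d < e < f < g < h < i < j < k < l. The simplices of K, each written with vertices in increasing order, are:

  0-simplices (12): a, b, c, d, e, f, g, h, i, j, k, l
  1-simplices (27): ac, ad, af, ah, be, bg, bi, bj, bk, bl, cd, cf, ch, dh, ei, ej, ek, el, fh, gi, gj, gk, gl, ij, jk, jl, kl
  2-simplices (18): acd, acf, adh, afh, bei, bek, bgi, bgl, bjk, bjl, cdh, cfh, eij, ejl, ekl, gij, gjk, gkl

Hence C_0 ≅ Z^12, C_1 ≅ Z^27, C_2 ≅ Z^18.

∂_1: C_1 → C_0 maps an edge to its endpoints' difference, ∂[p,q] = q − p. For instance
  ∂fh = h − f.
As a 12×27 matrix over Z this has rank 10, with invariant factors (1,1,1,1,1,1,1,1,1,1).

Boundary ∂_2: C_2 → C_1 sends each 2-simplex [p,q,r] to [q,r] − [p,r] + [p,q]. For instance
  ∂bek = ek − bk + be,
  ∂acf = cf − af + ac.
The resulting 27×18 matrix has rank 17, and its Smith normal form has invariant factors (1,1,1,1,1,1,1,1,1,1,1,1,1,1,1,1,2).

From H_k ≅ ker(∂_k) / im(∂_{k+1}) we obtain:

  H_0: rank C_0 − rank ∂_1 = 12 − 10 = 2, and the invariant factors of ∂_1 are all 1, so H_0 = Z^2.
  H_1: rank ker ∂_1 − rank ∂_2 = (27 − 10) − 17 = 0, and ∂_2 has invariant factor 2 > 1, so H_1 = Z/2.
  H_2: rank ker ∂_2 − rank ∂_3 = (18 − 17) − 0 = 1, and there is no ∂_3, so H_2 = Z.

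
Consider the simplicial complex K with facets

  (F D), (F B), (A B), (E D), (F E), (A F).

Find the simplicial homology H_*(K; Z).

We work with the vertex ordering A < B < D < E < F. The simplices of K, each written with vertices in increasing order, are:

  0-simplices (5): A, B, D, E, F
  1-simplices (6): AB, AF, BF, DE, DF, EF

Hence C_0 ≅ Z^5, C_1 ≅ Z^6.

∂_1: C_1 → C_0 is given by ∂[p,q] = [q] − [p]. For instance
  ∂DF = F − D.
The resulting 5×6 matrix has rank 4, and its Smith normal form has invariant factors (1,1,1,1).

Now H_k = ker ∂_k / im ∂_{k+1}, so:

  H_0: rank C_0 − rank ∂_1 = 5 − 4 = 1, and the invariant factors of ∂_1 are all 1, so H_0 = Z.
  H_1: rank ker ∂_1 − rank ∂_2 = (6 − 4) − 0 = 2, and there is no ∂_2, so H_1 = Z^2.

As a check, the Euler characteristic is 5 − 6 = -1, which agrees with 1 − 2 = -1.

H_0 ≅ Z,  H_1 ≅ Z^2.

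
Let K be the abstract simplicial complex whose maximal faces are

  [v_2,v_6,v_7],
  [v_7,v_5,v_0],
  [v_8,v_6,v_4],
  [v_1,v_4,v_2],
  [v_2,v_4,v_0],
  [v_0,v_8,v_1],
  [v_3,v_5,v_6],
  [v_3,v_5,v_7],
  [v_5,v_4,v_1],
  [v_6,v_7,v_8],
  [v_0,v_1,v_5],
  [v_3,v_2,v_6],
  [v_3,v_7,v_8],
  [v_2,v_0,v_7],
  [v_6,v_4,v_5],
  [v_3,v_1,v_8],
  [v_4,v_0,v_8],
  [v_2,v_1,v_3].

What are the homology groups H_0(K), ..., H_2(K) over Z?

Take the total order v_0 < v_1 < v_2 < v_3 < v_4 < v_5 < v_6 < v_7 < v_8 on the vertex set. Then K (dimension 2) consists of the simplices:

  0-simplices (9): [v_0], [v_1], [v_2], [v_3], [v_4], [v_5], [v_6], [v_7], [v_8]
  1-simplices (27): (27 of them)
  2-simplices (18): (18 of them)

Hence C_0 ≅ Z^9, C_1 ≅ Z^27, C_2 ≅ Z^18.

∂_1: C_1 → C_0 sends each edge [p,q] (with p < q) to q − p. For instance
  ∂[v_2,v_7] = [v_7] − [v_2].
The 9×27 boundary matrix has rank 8 and Smith normal form diag(1,1,1,1,1,1,1,1).

Boundary ∂_2: C_2 → C_1 acts by ∂[p,q,r] = [q,r] − [p,r] + [p,q]. For instance
  ∂[v_0,v_5,v_7] = [v_5,v_7] − [v_0,v_7] + [v_0,v_5],
  ∂[v_0,v_2,v_7] = [v_2,v_7] − [v_0,v_7] + [v_0,v_2].
As a 27×18 matrix over Z this has rank 18, with invariant factors (1,1,1,1,1,1,1,1,1,1,1,1,1,1,1,1,1,2).

Computing H_k = (kernel of ∂_k) / (image of ∂_{k+1}):

  H_0: rank C_0 − rank ∂_1 = 9 − 8 = 1, and the invariant factors of ∂_1 are all 1, so H_0 = Z.
  H_1: rank ker ∂_1 − rank ∂_2 = (27 − 8) − 18 = 1, and ∂_2 has invariant factor 2 > 1, so H_1 = Z ⊕ Z/2.
  H_2: rank ker ∂_2 − rank ∂_3 = (18 − 18) − 0 = 0, and there is no ∂_3, so H_2 = 0.

As a check, the Euler characteristic is 9 − 27 + 18 = 0, which agrees with 1 − 1 + 0 = 0.

H_0 ≅ Z,  H_1 ≅ Z ⊕ Z/2,  H_2 = 0.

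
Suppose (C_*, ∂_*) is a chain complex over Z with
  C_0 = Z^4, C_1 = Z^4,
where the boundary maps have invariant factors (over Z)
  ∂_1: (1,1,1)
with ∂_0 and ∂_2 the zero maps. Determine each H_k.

H_0: b_0 = 4 − 0 − 3 = 1; torsion from ∂_1 factors > 1: none. So H_0 ≅ Z.
H_1: b_1 = 4 − 3 − 0 = 1; torsion from ∂_2 factors > 1: none. So H_1 ≅ Z.

H_0 ≅ Z,  H_1 ≅ Z.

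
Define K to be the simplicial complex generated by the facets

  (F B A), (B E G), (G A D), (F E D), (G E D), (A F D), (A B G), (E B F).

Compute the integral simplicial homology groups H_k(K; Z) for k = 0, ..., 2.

H_0 ≅ Z,  H_1 = 0,  H_2 ≅ Z.

Fix the vertex order A < B < D < E < F < G and write every simplex with vertices in increasing order. Then dim K = 2 and the simplices of K are:

  0-simplices (6): A, B, D, E, F, G
  1-simplices (12): AB, AD, AF, AG, BE, BF, BG, DE, DF, DG, EF, EG
  2-simplices (8): ABF, ABG, ADF, ADG, BEF, BEG, DEF, DEG

Hence C_0 ≅ Z^6, C_1 ≅ Z^12, C_2 ≅ Z^8.

∂_1: C_1 → C_0 sends each edge [p,q] (with p < q) to q − p.
The resulting 6×12 matrix has rank 5, and its Smith normal form has invariant factors (1,1,1,1,1).

The boundary map ∂_2: C_2 → C_1 sends each 2-simplex [p,q,r] to [q,r] − [p,r] + [p,q]. For instance
  ∂ABG = BG − AG + AB,
  ∂ADG = DG − AG + AD.
The 12×8 boundary matrix has rank 7 and Smith normal form diag(1,1,1,1,1,1,1).

Computing H_k = (kernel of ∂_k) / (image of ∂_{k+1}):

  H_0: rank C_0 − rank ∂_1 = 6 − 5 = 1, and the invariant factors of ∂_1 are all 1, so H_0 = Z.
  H_1: rank ker ∂_1 − rank ∂_2 = (12 − 5) − 7 = 0, and the invariant factors of ∂_2 are all 1, so H_1 = 0.
  H_2: rank ker ∂_2 − rank ∂_3 = (8 − 7) − 0 = 1, and there is no ∂_3, so H_2 = Z.

As a check, the Euler characteristic is 6 − 12 + 8 = 2, which agrees with 1 − 0 + 1 = 2.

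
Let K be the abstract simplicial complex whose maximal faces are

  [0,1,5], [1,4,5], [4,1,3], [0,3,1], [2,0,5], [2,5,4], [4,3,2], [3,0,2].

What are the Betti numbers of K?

b_0 = 1, b_1 = 0, b_2 = 1.

We work with the vertex ordering 0 < 1 < 2 < 3 < 4 < 5. The simplices of K, each written with vertices in increasing order, are:

  0-simplices (6): [0], [1], [2], [3], [4], [5]
  1-simplices (12): [0,1], [0,2], [0,3], [0,5], [1,3], [1,4], [1,5], [2,3], [2,4], [2,5], [3,4], [4,5]
  2-simplices (8): [0,1,3], [0,1,5], [0,2,3], [0,2,5], [1,3,4], [1,4,5], [2,3,4], [2,4,5]

Hence C_0 ≅ Z^6, C_1 ≅ Z^12, C_2 ≅ Z^8.

∂_1: C_1 → C_0 sends each edge [p,q] (with p < q) to q − p.
This gives a 6×12 integer matrix of rank 5; reducing to Smith normal form yields diagonal entries (1,1,1,1,1).

The boundary map ∂_2: C_2 → C_1 maps a triangle to the signed sum of its edges. For instance
  ∂[0,1,3] = [1,3] − [0,3] + [0,1],
  ∂[0,2,3] = [2,3] − [0,3] + [0,2].
The resulting 12×8 matrix has rank 7, and its Smith normal form has invariant factors (1,1,1,1,1,1,1).

From H_k ≅ ker(∂_k) / im(∂_{k+1}) we obtain:

  H_0: rank C_0 − rank ∂_1 = 6 − 5 = 1, and the invariant factors of ∂_1 are all 1, so H_0 = Z.
  H_1: rank ker ∂_1 − rank ∂_2 = (12 − 5) − 7 = 0, and the invariant factors of ∂_2 are all 1, so H_1 = 0.
  H_2: rank ker ∂_2 − rank ∂_3 = (8 − 7) − 0 = 1, and there is no ∂_3, so H_2 = Z.

As a check, the Euler characteristic is 6 − 12 + 8 = 2, which agrees with 1 − 0 + 1 = 2.

Hence the Betti numbers are b_0 = 1, b_1 = 0, b_2 = 1.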